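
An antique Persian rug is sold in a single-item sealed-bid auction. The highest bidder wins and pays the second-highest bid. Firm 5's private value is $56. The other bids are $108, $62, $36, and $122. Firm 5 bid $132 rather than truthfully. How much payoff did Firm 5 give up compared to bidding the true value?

Payoff forgone: $66.

The highest competing bid is $122.
Bidding truthfully at $56: the top bid is $122 (a rival), so Firm 5 loses. Payoff = $0.
Bidding $132: Firm 5 has the top bid, wins, and pays the second-highest bid $122. Payoff = $56 − $122 = -$66.
Regret = truthful payoff − actual payoff = $0 − -$66 = $66.
Deviating from a truthful bid can only lose payoff in a second-price auction — never gain.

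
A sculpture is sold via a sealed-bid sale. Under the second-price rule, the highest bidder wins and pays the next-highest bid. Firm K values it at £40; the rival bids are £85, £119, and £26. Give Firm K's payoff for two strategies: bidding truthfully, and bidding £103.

The highest competing bid is £119.
Bidding truthfully at £40: the top bid is £119 (a rival), so Firm K loses. Payoff = £0.
Bidding £103: the top bid is £119 (a rival), so Firm K loses. Payoff = £0.
The bid only affects whether you win, not the price — here both bids land on the same side of the top rival bid, so the deviation is payoff-neutral.

Truthful: £0; alternative: £0.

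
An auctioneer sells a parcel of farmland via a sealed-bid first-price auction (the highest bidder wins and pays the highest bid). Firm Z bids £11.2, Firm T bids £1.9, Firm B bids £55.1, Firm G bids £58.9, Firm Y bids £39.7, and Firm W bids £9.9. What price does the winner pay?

Price paid: £58.9.

Bids in descending order: Firm G £58.9 > Firm B £55.1 > Firm Y £39.7 > Firm Z £11.2 > Firm W £9.9 > Firm T £1.9.
Firm G is the highest bidder, so Firm G wins.
Under the first-price rule, the price is the highest bid: £58.9.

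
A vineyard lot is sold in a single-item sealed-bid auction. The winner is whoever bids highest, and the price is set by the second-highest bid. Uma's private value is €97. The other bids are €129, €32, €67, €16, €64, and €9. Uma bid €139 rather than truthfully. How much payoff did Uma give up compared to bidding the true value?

The highest competing bid is €129.
Bidding truthfully at €97: the top bid is €129 (a rival), so Uma loses. Payoff = €0.
Bidding €139: Uma has the top bid, wins, and pays the second-highest bid €129. Payoff = €97 − €129 = -€32.
Regret = truthful payoff − actual payoff = €0 − -€32 = €32.

Regret: €32.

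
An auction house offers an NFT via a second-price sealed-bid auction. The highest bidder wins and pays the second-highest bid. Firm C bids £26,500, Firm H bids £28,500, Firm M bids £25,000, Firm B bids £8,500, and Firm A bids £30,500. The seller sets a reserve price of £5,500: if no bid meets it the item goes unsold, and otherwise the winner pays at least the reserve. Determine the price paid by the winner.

Bids in descending order: Firm A £30,500; Firm H £28,500; Firm C £26,500; Firm M £25,000; Firm B £8,500.
Firm A has the highest bid, so Firm A wins.
The second-highest bid is £28,500, which exceeds the reserve, so that sets the price.

£28,500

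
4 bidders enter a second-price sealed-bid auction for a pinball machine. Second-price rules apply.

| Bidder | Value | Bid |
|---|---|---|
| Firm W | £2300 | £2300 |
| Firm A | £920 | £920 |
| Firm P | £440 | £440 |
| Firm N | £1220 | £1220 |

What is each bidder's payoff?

Ordered from highest: Firm W £2300; Firm N £1220; Firm A £920; Firm P £440.
Firm W has the top bid and wins; the price is the second-highest bid, £1220.
Firm W's payoff = £2300 − £1220 = £1080. All other bidders lose, so their payoff is 0.

Firm W £1080, Firm A £0, Firm P £0, Firm N £0.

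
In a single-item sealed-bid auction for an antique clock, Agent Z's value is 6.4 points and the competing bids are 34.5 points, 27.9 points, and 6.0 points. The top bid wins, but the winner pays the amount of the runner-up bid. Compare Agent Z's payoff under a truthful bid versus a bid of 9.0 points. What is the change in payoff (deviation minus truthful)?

Change in payoff: 0.0 points.

The highest competing bid is 34.5 points.
Bidding truthfully at 6.4 points: the top bid is 34.5 points (a rival), so Agent Z loses. Payoff = 0.0 points.
Bidding 9.0 points: the top bid is 34.5 points (a rival), so Agent Z loses. Payoff = 0.0 points.
Change = 0.0 points − 0.0 points = 0.0 points.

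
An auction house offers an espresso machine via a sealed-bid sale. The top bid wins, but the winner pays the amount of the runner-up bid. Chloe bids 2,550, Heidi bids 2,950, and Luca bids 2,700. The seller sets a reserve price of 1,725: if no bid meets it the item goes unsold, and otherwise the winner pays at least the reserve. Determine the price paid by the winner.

The winner pays 2,700.

Ranking the bids: Heidi 2,950, then Luca 2,700, then Chloe 2,550.
Heidi has the highest bid, so Heidi wins.
The second-highest bid is 2,700, which exceeds the reserve, so that sets the price.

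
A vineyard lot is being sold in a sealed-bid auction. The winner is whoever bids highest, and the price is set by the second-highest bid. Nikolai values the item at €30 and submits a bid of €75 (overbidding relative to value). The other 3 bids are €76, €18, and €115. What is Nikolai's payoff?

Highest competing bid: €115.
Nikolai's bid €75 is not the highest, so Nikolai loses, pays nothing, and earns zero payoff.

Payoff = €0.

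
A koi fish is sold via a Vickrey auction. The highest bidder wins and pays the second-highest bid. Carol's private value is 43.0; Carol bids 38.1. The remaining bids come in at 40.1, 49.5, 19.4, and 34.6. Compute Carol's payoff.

Payoff = 0.0.

Highest competing bid: 49.5.
Carol's bid 38.1 is not the highest, so Carol loses, pays nothing, and earns zero payoff.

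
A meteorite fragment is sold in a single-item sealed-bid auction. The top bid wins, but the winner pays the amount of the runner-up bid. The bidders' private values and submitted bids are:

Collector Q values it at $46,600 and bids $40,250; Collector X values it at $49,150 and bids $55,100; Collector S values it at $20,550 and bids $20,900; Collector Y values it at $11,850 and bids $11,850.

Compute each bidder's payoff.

Sorted high to low: Collector X $55,100; Collector Q $40,250; Collector S $20,900; Collector Y $11,850.
Collector X has the top bid and wins; the price is the second-highest bid, $40,250.
Collector X's payoff = $49,150 − $40,250 = $8,900. All other bidders lose, so their payoff is 0.

Collector Q $0, Collector X $8,900, Collector S $0, Collector Y $0.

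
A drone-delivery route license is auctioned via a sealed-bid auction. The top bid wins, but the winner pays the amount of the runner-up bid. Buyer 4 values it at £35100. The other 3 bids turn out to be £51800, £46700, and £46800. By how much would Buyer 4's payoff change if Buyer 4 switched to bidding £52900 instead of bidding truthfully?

-£16700

The highest competing bid is £51800.
Bidding truthfully at £35100: the top bid is £51800 (a rival), so Buyer 4 loses. Payoff = £0.
Bidding £52900: Buyer 4 has the top bid, wins, and pays the second-highest bid £51800. Payoff = £35100 − £51800 = -£16700.
Change = -£16700 − £0 = -£16700.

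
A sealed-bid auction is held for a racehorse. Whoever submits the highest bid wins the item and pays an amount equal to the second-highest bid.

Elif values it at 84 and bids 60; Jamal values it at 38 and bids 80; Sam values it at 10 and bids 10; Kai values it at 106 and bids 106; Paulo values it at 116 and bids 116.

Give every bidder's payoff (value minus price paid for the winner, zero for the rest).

Ranking the bids: Paulo 116; Kai 106; Jamal 80; Elif 60; Sam 10.
Paulo has the top bid and wins; the price is the second-highest bid, 106.
Paulo's payoff = 116 − 106 = 10. All other bidders lose, so their payoff is 0.

Payoffs: Elif 0, Jamal 0, Sam 0, Kai 0, Paulo 10.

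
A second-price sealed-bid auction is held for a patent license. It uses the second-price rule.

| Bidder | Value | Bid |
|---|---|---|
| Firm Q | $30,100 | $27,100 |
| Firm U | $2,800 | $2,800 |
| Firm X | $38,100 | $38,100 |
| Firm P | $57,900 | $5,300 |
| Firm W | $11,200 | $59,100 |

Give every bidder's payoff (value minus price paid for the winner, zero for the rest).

Sorted high to low: Firm W $59,100, then Firm X $38,100, then Firm Q $27,100, then Firm P $5,300, then Firm U $2,800.
Firm W has the top bid and wins; the price is the second-highest bid, $38,100.
Firm W's payoff = $11,200 − $38,100 = -$26,900. All other bidders lose, so their payoff is 0.

Firm Q $0, Firm U $0, Firm X $0, Firm P $0, Firm W -$26,900.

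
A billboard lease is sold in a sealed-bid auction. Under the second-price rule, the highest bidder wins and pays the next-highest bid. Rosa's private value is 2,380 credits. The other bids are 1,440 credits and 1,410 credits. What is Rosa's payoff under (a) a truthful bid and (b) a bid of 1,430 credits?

(a) 940 credits  (b) 0 credits

The highest competing bid is 1,440 credits.
Bidding truthfully at 2,380 credits: Rosa has the top bid, wins, and pays the second-highest bid 1,440 credits. Payoff = 2,380 credits − 1,440 credits = 940 credits.
Bidding 1,430 credits: the top bid is 1,440 credits (a rival), so Rosa loses. Payoff = 0 credits.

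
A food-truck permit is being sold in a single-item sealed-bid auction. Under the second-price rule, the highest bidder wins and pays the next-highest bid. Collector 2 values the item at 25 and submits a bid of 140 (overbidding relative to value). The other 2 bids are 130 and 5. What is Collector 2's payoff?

The bidder's payoff: -105.

Highest competing bid: 130.
Collector 2's bid 140 is the highest overall, so Collector 2 wins and pays the second-highest bid, 130.
Payoff = value − price = 25 − 130 = -105.
Overbidding won the item at a price above value — truthful bidding would have avoided this loss.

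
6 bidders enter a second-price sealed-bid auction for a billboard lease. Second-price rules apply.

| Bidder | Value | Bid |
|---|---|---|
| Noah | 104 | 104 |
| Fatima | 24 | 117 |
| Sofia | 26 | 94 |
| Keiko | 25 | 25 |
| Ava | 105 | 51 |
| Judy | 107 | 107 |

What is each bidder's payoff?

Sorted high to low: Fatima 117 > Judy 107 > Noah 104 > Sofia 94 > Ava 51 > Keiko 25.
Fatima has the top bid and wins; the price is the second-highest bid, 107.
Fatima's payoff = 24 − 107 = -83. All other bidders lose, so their payoff is 0.

Payoffs: Noah 0, Fatima -83, Sofia 0, Keiko 0, Ava 0, Judy 0.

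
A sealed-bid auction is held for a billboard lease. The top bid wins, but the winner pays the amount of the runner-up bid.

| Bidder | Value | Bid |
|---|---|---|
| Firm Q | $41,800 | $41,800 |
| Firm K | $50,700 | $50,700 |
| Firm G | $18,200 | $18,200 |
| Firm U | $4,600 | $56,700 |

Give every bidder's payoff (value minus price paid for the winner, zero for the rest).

Payoffs: Firm Q $0, Firm K $0, Firm G $0, Firm U -$46,100.

Ordered from highest: Firm U $56,700 > Firm K $50,700 > Firm Q $41,800 > Firm G $18,200.
Firm U has the top bid and wins; the price is the second-highest bid, $50,700.
Firm U's payoff = $4,600 − $50,700 = -$46,100. All other bidders lose, so their payoff is 0.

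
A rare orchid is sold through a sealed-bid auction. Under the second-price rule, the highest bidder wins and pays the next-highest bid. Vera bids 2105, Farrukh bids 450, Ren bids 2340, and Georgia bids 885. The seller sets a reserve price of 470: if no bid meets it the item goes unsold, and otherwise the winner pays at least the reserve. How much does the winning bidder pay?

Ranking the bids: Ren 2340 > Vera 2105 > Georgia 885 > Farrukh 450.
Ren has the highest bid, so Ren wins.
The second-highest bid is 2105, which exceeds the reserve, so that sets the price.

Price paid: 2105.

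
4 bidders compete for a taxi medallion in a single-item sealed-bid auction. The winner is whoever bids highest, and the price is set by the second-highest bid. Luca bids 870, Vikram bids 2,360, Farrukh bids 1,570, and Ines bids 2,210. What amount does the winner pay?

Ordered from highest: Vikram 2,360, then Ines 2,210, then Farrukh 1,570, then Luca 870.
Vikram has the highest bid, so Vikram wins.
The second-highest bid is 2,210, so that is what Vikram pays.

The winner pays 2,210.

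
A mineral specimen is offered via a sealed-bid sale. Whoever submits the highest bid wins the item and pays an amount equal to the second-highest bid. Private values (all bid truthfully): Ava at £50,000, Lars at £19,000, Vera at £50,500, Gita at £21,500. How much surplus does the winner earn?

Sorted high to low: Vera £50,500, then Ava £50,000, then Gita £21,500, then Lars £19,000.
Vera wins with the top bid and pays the second-highest, £50,000.
Surplus = £50,500 − £50,000 = £500.

Winner's surplus: £500.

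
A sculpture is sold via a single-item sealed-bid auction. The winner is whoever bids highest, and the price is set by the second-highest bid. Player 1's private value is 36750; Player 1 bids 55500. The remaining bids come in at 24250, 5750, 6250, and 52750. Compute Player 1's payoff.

Highest competing bid: 52750.
Player 1's bid 55500 is the highest overall, so Player 1 wins and pays the second-highest bid, 52750.
Payoff = value − price = 36750 − 52750 = -16000.

Payoff = -16000.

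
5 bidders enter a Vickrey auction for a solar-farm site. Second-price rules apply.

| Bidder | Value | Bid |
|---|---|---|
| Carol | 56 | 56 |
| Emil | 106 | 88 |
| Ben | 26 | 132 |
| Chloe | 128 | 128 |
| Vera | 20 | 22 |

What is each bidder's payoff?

Ordered from highest: Ben 132 > Chloe 128 > Emil 88 > Carol 56 > Vera 22.
Ben has the top bid and wins; the price is the second-highest bid, 128.
Ben's payoff = 26 − 128 = -102. All other bidders lose, so their payoff is 0.

Payoffs: Carol 0, Emil 0, Ben -102, Chloe 0, Vera 0.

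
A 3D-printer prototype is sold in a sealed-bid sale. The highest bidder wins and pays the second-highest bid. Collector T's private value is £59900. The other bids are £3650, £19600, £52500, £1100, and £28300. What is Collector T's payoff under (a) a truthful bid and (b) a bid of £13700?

The highest competing bid is £52500.
Bidding truthfully at £59900: Collector T has the top bid, wins, and pays the second-highest bid £52500. Payoff = £59900 − £52500 = £7400.
Bidding £13700: the top bid is £52500 (a rival), so Collector T loses. Payoff = £0.
This is the dominant-strategy logic: truthful bidding weakly beats any alternative.

(a) £7400  (b) £0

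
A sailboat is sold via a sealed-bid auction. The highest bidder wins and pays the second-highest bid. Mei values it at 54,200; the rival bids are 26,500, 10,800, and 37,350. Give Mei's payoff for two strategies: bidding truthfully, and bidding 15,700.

The highest competing bid is 37,350.
Bidding truthfully at 54,200: Mei has the top bid, wins, and pays the second-highest bid 37,350. Payoff = 54,200 − 37,350 = 16,850.
Bidding 15,700: the top bid is 37,350 (a rival), so Mei loses. Payoff = 0.
This is the dominant-strategy logic: truthful bidding weakly beats any alternative.

Truthful: 16,850; alternative: 0.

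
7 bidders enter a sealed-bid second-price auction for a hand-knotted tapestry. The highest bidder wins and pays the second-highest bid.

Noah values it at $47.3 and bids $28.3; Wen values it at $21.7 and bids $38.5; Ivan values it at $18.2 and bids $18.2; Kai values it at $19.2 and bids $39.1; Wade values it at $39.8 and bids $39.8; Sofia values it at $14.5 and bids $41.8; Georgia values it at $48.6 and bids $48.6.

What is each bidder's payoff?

Payoffs: Noah $0.0, Wen $0.0, Ivan $0.0, Kai $0.0, Wade $0.0, Sofia $0.0, Georgia $6.8.

Ranking the bids: Georgia $48.6; Sofia $41.8; Wade $39.8; Kai $39.1; Wen $38.5; Noah $28.3; Ivan $18.2.
Georgia has the top bid and wins; the price is the second-highest bid, $41.8.
Georgia's payoff = $48.6 − $41.8 = $6.8. All other bidders lose, so their payoff is 0.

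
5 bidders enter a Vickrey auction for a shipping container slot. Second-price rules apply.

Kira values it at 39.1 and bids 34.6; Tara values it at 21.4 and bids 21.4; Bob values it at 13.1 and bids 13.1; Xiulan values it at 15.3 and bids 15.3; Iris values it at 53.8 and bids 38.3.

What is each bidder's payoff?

Kira 0.0, Tara 0.0, Bob 0.0, Xiulan 0.0, Iris 19.2.

Ordered from highest: Iris 38.3 > Kira 34.6 > Tara 21.4 > Xiulan 15.3 > Bob 13.1.
Iris has the top bid and wins; the price is the second-highest bid, 34.6.
Iris's payoff = 53.8 − 34.6 = 19.2. All other bidders lose, so their payoff is 0.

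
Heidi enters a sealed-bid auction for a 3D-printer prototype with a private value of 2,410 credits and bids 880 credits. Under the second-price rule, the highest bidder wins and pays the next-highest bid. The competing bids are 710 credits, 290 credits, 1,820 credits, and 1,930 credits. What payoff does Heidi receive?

Heidi's payoff: 0 credits.

Highest competing bid: 1,930 credits.
Heidi's bid 880 credits is not the highest, so Heidi loses, pays nothing, and earns zero payoff.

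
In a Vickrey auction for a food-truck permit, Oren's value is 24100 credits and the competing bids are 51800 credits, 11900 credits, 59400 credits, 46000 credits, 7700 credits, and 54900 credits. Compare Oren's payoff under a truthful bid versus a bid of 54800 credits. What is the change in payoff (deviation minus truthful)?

The highest competing bid is 59400 credits.
Bidding truthfully at 24100 credits: the top bid is 59400 credits (a rival), so Oren loses. Payoff = 0 credits.
Bidding 54800 credits: the top bid is 59400 credits (a rival), so Oren loses. Payoff = 0 credits.
Change = 0 credits − 0 credits = 0 credits.

Payoff change: 0 credits.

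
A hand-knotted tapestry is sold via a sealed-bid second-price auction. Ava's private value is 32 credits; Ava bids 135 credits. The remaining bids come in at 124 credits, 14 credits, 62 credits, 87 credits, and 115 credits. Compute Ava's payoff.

Highest competing bid: 124 credits.
Ava's bid 135 credits is the highest overall, so Ava wins and pays the second-highest bid, 124 credits.
Payoff = value − price = 32 credits − 124 credits = -92 credits.
Overbidding won the item at a price above value — truthful bidding would have avoided this loss.

-92 credits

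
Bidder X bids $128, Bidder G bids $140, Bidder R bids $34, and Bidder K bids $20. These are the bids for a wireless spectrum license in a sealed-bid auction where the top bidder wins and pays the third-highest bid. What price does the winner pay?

The winner pays $34.

Ordered from highest: Bidder G $140 > Bidder X $128 > Bidder R $34 > Bidder K $20.
Bidder G is the highest bidder, so Bidder G wins.
Under the third-price rule, the price is the third-highest bid: $34.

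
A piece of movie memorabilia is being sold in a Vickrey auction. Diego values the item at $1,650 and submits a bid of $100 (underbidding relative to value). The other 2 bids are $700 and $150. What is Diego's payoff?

$0

Highest competing bid: $700.
Diego's bid $100 is not the highest, so Diego loses, pays nothing, and earns zero payoff.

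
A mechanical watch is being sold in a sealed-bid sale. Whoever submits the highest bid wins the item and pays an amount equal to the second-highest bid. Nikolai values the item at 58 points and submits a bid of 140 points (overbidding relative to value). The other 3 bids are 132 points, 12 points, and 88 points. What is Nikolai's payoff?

Highest competing bid: 132 points.
Nikolai's bid 140 points is the highest overall, so Nikolai wins and pays the second-highest bid, 132 points.
Payoff = value − price = 58 points − 132 points = -74 points.

Nikolai's payoff: -74 points.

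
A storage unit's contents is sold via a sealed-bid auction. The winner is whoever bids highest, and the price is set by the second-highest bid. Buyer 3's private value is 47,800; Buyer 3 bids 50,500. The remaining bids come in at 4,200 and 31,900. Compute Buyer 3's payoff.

Highest competing bid: 31,900.
Buyer 3's bid 50,500 is the highest overall, so Buyer 3 wins and pays the second-highest bid, 31,900.
Payoff = value − price = 47,800 − 31,900 = 15,900.

The bidder's payoff: 15,900.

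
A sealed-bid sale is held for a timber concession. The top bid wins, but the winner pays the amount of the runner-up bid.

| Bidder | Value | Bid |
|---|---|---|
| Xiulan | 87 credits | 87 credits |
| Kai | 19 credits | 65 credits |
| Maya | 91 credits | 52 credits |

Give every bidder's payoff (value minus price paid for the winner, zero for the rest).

Sorted high to low: Xiulan 87 credits, then Kai 65 credits, then Maya 52 credits.
Xiulan has the top bid and wins; the price is the second-highest bid, 65 credits.
Xiulan's payoff = 87 credits − 65 credits = 22 credits. All other bidders lose, so their payoff is 0.

Payoffs: Xiulan 22 credits, Kai 0 credits, Maya 0 credits.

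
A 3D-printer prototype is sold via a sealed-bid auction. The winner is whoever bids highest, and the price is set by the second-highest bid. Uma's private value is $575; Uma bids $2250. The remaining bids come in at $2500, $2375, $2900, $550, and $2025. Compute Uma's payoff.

Uma's payoff: $0.

Highest competing bid: $2900.
Uma's bid $2250 is not the highest, so Uma loses, pays nothing, and earns zero payoff.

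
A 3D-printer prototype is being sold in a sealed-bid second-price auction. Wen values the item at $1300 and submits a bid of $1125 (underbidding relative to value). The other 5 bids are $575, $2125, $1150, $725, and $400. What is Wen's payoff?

Highest competing bid: $2125.
Wen's bid $1125 is not the highest, so Wen loses, pays nothing, and earns zero payoff.

Payoff = $0.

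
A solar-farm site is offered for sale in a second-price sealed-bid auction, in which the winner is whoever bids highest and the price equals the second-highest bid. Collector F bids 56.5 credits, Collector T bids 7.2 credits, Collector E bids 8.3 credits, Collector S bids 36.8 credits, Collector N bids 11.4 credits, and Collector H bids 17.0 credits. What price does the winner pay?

The winner pays 36.8 credits.

Ranking the bids: Collector F 56.5 credits; Collector S 36.8 credits; Collector H 17.0 credits; Collector N 11.4 credits; Collector E 8.3 credits; Collector T 7.2 credits.
Collector F is the highest bidder, so Collector F wins.
Under the second-price rule, the price is the second-highest bid: 36.8 credits.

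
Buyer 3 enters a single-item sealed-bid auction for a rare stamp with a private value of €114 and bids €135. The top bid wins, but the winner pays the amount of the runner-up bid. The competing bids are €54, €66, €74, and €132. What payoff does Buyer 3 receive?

Highest competing bid: €132.
Buyer 3's bid €135 is the highest overall, so Buyer 3 wins and pays the second-highest bid, €132.
Payoff = value − price = €114 − €132 = -€18.
Overbidding won the item at a price above value — truthful bidding would have avoided this loss.

-€18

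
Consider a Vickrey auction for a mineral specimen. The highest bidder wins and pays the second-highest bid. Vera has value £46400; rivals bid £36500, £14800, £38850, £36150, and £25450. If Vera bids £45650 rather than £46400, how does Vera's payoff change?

The highest competing bid is £38850.
Bidding truthfully at £46400: Vera has the top bid, wins, and pays the second-highest bid £38850. Payoff = £46400 − £38850 = £7550.
Bidding £45650: Vera has the top bid, wins, and pays the second-highest bid £38850. Payoff = £46400 − £38850 = £7550.
Change = £7550 − £7550 = £0.
The bid only affects whether you win, not the price — here both bids land on the same side of the top rival bid, so the deviation is payoff-neutral.

Payoff change: £0.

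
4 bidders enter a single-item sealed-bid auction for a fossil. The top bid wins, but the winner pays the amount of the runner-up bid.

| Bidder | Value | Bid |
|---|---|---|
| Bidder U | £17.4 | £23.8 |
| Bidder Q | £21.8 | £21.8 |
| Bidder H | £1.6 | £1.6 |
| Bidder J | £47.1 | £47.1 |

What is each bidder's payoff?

Payoffs: Bidder U £0.0, Bidder Q £0.0, Bidder H £0.0, Bidder J £23.3.

Bids in descending order: Bidder J £47.1; Bidder U £23.8; Bidder Q £21.8; Bidder H £1.6.
Bidder J has the top bid and wins; the price is the second-highest bid, £23.8.
Bidder J's payoff = £47.1 − £23.8 = £23.3. All other bidders lose, so their payoff is 0.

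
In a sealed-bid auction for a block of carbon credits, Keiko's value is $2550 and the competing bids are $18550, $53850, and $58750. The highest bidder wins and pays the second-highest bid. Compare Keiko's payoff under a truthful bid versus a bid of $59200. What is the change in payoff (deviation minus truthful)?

The highest competing bid is $58750.
Bidding truthfully at $2550: the top bid is $58750 (a rival), so Keiko loses. Payoff = $0.
Bidding $59200: Keiko has the top bid, wins, and pays the second-highest bid $58750. Payoff = $2550 − $58750 = -$56200.
Change = -$56200 − $0 = -$56200.

Change in payoff: -$56200.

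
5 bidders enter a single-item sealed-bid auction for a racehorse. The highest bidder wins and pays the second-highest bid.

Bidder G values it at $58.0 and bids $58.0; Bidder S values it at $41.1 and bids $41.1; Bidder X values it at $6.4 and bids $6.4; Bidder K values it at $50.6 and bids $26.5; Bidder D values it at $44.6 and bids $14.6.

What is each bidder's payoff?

Payoffs: Bidder G $16.9, Bidder S $0.0, Bidder X $0.0, Bidder K $0.0, Bidder D $0.0.

Bids in descending order: Bidder G $58.0; Bidder S $41.1; Bidder K $26.5; Bidder D $14.6; Bidder X $6.4.
Bidder G has the top bid and wins; the price is the second-highest bid, $41.1.
Bidder G's payoff = $58.0 − $41.1 = $16.9. All other bidders lose, so their payoff is 0.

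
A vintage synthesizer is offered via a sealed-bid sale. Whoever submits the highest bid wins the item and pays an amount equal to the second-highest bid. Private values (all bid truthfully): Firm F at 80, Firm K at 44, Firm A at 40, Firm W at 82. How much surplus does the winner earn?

Surplus = 2.

Ranking the bids: Firm W 82 > Firm F 80 > Firm K 44 > Firm A 40.
Firm W wins with the top bid and pays the second-highest, 80.
Surplus = 82 − 80 = 2.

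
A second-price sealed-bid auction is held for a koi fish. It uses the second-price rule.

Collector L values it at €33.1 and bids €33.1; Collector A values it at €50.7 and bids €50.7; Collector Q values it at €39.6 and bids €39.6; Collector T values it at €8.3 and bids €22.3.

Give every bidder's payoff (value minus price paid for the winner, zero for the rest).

Bids in descending order: Collector A €50.7, then Collector Q €39.6, then Collector L €33.1, then Collector T €22.3.
Collector A has the top bid and wins; the price is the second-highest bid, €39.6.
Collector A's payoff = €50.7 − €39.6 = €11.1. All other bidders lose, so their payoff is 0.

Payoffs: Collector L €0.0, Collector A €11.1, Collector Q €0.0, Collector T €0.0.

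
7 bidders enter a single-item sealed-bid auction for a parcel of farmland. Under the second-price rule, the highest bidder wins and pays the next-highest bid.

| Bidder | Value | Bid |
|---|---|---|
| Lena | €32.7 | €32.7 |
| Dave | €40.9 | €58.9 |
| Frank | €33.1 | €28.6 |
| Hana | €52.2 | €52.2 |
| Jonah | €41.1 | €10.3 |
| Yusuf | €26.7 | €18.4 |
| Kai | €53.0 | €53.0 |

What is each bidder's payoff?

Lena €0.0, Dave -€12.1, Frank €0.0, Hana €0.0, Jonah €0.0, Yusuf €0.0, Kai €0.0.

Sorted high to low: Dave €58.9 > Kai €53.0 > Hana €52.2 > Lena €32.7 > Frank €28.6 > Yusuf €18.4 > Jonah €10.3.
Dave has the top bid and wins; the price is the second-highest bid, €53.0.
Dave's payoff = €40.9 − €53.0 = -€12.1. All other bidders lose, so their payoff is 0.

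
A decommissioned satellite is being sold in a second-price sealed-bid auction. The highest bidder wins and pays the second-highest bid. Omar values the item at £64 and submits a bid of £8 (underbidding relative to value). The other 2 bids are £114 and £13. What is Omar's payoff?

Highest competing bid: £114.
Omar's bid £8 is not the highest, so Omar loses, pays nothing, and earns zero payoff.

Payoff = £0.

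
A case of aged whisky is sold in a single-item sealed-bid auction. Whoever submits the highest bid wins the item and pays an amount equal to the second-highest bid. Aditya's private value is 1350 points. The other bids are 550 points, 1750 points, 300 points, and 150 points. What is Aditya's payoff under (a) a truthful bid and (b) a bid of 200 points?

Truthful: 0 points; alternative: 0 points.

The highest competing bid is 1750 points.
Bidding truthfully at 1350 points: the top bid is 1750 points (a rival), so Aditya loses. Payoff = 0 points.
Bidding 200 points: the top bid is 1750 points (a rival), so Aditya loses. Payoff = 0 points.
The bid only affects whether you win, not the price — here both bids land on the same side of the top rival bid, so the deviation is payoff-neutral.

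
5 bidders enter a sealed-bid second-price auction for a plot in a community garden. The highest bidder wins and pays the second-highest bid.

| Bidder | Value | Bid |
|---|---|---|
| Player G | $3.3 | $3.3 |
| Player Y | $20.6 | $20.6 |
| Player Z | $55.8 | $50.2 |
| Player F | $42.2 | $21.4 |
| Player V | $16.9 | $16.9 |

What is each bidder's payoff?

Player G $0.0, Player Y $0.0, Player Z $34.4, Player F $0.0, Player V $0.0.

Ordered from highest: Player Z $50.2 > Player F $21.4 > Player Y $20.6 > Player V $16.9 > Player G $3.3.
Player Z has the top bid and wins; the price is the second-highest bid, $21.4.
Player Z's payoff = $55.8 − $21.4 = $34.4. All other bidders lose, so their payoff is 0.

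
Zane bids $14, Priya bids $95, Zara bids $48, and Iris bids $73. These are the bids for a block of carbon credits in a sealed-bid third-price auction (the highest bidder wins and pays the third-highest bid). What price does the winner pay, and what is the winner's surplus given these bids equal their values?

Ordered from highest: Priya $95, then Iris $73, then Zara $48, then Zane $14.
Priya is the highest bidder, so Priya wins.
Under the third-price rule, the price is the third-highest bid: $48.
Surplus = $95 − $48 = $47.

The winner pays $48 for a surplus of $47.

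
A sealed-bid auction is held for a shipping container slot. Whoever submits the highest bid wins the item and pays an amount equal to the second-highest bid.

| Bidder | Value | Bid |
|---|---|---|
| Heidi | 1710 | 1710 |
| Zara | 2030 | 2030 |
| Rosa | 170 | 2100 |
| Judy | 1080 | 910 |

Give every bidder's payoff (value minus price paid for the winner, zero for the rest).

Heidi 0, Zara 0, Rosa -1860, Judy 0.

Ranking the bids: Rosa 2100, then Zara 2030, then Heidi 1710, then Judy 910.
Rosa has the top bid and wins; the price is the second-highest bid, 2030.
Rosa's payoff = 170 − 2030 = -1860. All other bidders lose, so their payoff is 0.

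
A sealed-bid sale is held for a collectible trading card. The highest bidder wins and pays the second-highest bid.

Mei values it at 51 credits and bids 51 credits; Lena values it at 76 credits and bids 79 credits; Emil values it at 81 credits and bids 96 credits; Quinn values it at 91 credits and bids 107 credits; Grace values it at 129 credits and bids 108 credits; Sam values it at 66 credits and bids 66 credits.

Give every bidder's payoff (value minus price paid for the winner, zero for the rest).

Payoffs: Mei 0 credits, Lena 0 credits, Emil 0 credits, Quinn 0 credits, Grace 22 credits, Sam 0 credits.

Ordered from highest: Grace 108 credits; Quinn 107 credits; Emil 96 credits; Lena 79 credits; Sam 66 credits; Mei 51 credits.
Grace has the top bid and wins; the price is the second-highest bid, 107 credits.
Grace's payoff = 129 credits − 107 credits = 22 credits. All other bidders lose, so their payoff is 0.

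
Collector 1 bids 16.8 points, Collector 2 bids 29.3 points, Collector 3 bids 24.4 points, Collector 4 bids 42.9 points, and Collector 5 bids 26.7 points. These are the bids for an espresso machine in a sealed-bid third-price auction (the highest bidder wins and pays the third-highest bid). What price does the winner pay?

Sorted high to low: Collector 4 42.9 points, then Collector 2 29.3 points, then Collector 5 26.7 points, then Collector 3 24.4 points, then Collector 1 16.8 points.
Collector 4 is the highest bidder, so Collector 4 wins.
Under the third-price rule, the price is the third-highest bid: 26.7 points.

Price paid: 26.7 points.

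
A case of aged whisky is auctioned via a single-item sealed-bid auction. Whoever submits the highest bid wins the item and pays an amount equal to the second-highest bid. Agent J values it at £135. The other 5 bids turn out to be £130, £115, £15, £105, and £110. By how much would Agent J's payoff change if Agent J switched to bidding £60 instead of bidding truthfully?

The highest competing bid is £130.
Bidding truthfully at £135: Agent J has the top bid, wins, and pays the second-highest bid £130. Payoff = £135 − £130 = £5.
Bidding £60: the top bid is £130 (a rival), so Agent J loses. Payoff = £0.
Change = £0 − £5 = -£5.

Change in payoff: -£5.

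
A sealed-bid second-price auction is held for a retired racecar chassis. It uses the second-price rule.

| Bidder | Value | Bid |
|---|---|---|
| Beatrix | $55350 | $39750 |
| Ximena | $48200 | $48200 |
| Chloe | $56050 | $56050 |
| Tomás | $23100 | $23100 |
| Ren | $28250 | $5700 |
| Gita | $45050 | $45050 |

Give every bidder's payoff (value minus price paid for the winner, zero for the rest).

Payoffs: Beatrix $0, Ximena $0, Chloe $7850, Tomás $0, Ren $0, Gita $0.

Bids in descending order: Chloe $56050, then Ximena $48200, then Gita $45050, then Beatrix $39750, then Tomás $23100, then Ren $5700.
Chloe has the top bid and wins; the price is the second-highest bid, $48200.
Chloe's payoff = $56050 − $48200 = $7850. All other bidders lose, so their payoff is 0.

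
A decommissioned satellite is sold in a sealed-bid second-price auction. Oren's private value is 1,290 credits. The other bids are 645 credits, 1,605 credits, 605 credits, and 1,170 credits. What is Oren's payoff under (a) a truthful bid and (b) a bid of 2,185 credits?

The highest competing bid is 1,605 credits.
Bidding truthfully at 1,290 credits: the top bid is 1,605 credits (a rival), so Oren loses. Payoff = 0 credits.
Bidding 2,185 credits: Oren has the top bid, wins, and pays the second-highest bid 1,605 credits. Payoff = 1,290 credits − 1,605 credits = -315 credits.

(a) 0 credits  (b) -315 credits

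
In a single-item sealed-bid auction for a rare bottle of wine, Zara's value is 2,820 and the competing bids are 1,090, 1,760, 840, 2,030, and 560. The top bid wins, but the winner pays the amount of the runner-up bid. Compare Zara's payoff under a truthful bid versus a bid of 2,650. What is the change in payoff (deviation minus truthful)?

0

The highest competing bid is 2,030.
Bidding truthfully at 2,820: Zara has the top bid, wins, and pays the second-highest bid 2,030. Payoff = 2,820 − 2,030 = 790.
Bidding 2,650: Zara has the top bid, wins, and pays the second-highest bid 2,030. Payoff = 2,820 − 2,030 = 790.
Change = 790 − 790 = 0.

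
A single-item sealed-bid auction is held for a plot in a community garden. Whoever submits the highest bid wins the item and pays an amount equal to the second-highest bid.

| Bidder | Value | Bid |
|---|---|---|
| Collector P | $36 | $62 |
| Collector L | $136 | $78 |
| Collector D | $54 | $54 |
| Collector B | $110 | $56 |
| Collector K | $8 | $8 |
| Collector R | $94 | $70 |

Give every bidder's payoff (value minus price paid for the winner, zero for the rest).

Collector P $0, Collector L $66, Collector D $0, Collector B $0, Collector K $0, Collector R $0.

Ordered from highest: Collector L $78, then Collector R $70, then Collector P $62, then Collector B $56, then Collector D $54, then Collector K $8.
Collector L has the top bid and wins; the price is the second-highest bid, $70.
Collector L's payoff = $136 − $70 = $66. All other bidders lose, so their payoff is 0.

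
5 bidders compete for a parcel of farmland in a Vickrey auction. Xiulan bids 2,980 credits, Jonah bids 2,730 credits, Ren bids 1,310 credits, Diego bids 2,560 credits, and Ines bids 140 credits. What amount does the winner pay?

Bids in descending order: Xiulan 2,980 credits, then Jonah 2,730 credits, then Diego 2,560 credits, then Ren 1,310 credits, then Ines 140 credits.
Xiulan has the highest bid, so Xiulan wins.
The second-highest bid is 2,730 credits, so that is what Xiulan pays.

Price paid: 2,730 credits.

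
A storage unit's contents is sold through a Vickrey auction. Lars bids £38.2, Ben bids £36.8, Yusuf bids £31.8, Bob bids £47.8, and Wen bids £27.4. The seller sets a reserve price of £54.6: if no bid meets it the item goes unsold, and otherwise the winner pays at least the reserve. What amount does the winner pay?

Ranking the bids: Bob £47.8 > Lars £38.2 > Ben £36.8 > Yusuf £31.8 > Wen £27.4.
The top bid £47.8 is below the reserve £54.6, so the item goes unsold and nothing is paid.

unsold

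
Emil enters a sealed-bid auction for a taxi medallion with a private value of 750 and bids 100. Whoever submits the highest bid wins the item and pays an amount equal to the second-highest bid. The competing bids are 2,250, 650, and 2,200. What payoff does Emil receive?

Highest competing bid: 2,250.
Emil's bid 100 is not the highest, so Emil loses, pays nothing, and earns zero payoff.

Payoff = 0.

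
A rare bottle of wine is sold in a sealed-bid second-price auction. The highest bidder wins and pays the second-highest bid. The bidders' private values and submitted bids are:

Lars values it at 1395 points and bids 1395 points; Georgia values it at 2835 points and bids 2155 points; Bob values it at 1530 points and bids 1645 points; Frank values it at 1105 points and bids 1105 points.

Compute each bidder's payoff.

Payoffs: Lars 0 points, Georgia 1190 points, Bob 0 points, Frank 0 points.

Bids in descending order: Georgia 2155 points > Bob 1645 points > Lars 1395 points > Frank 1105 points.
Georgia has the top bid and wins; the price is the second-highest bid, 1645 points.
Georgia's payoff = 2835 points − 1645 points = 1190 points. All other bidders lose, so their payoff is 0.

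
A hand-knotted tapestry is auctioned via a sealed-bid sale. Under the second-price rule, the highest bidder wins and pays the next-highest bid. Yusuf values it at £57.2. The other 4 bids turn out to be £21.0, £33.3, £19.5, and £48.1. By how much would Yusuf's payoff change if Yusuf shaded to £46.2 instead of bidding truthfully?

The highest competing bid is £48.1.
Bidding truthfully at £57.2: Yusuf has the top bid, wins, and pays the second-highest bid £48.1. Payoff = £57.2 − £48.1 = £9.1.
Bidding £46.2: the top bid is £48.1 (a rival), so Yusuf loses. Payoff = £0.0.
Change = £0.0 − £9.1 = -£9.1.
This is the dominant-strategy logic: truthful bidding weakly beats any alternative.

-£9.1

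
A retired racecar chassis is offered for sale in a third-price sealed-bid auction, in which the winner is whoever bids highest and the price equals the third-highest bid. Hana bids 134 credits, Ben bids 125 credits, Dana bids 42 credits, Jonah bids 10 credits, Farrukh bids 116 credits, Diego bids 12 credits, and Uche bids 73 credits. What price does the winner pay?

Ordered from highest: Hana 134 credits, then Ben 125 credits, then Farrukh 116 credits, then Uche 73 credits, then Dana 42 credits, then Diego 12 credits, then Jonah 10 credits.
Hana is the highest bidder, so Hana wins.
Under the third-price rule, the price is the third-highest bid: 116 credits.

116 credits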